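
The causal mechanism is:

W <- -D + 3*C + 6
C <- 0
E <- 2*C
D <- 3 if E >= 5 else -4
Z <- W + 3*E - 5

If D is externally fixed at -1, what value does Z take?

do(D=-1) replaces the equation D <- 3 if E >= 5 else -4 with the constant D = -1.
E = 2*C  [with C=0]  = 0
W = -D + 3*C + 6  [with D=-1, C=0]  = 7
Z = W + 3*E - 5  [with W=7, E=0]  = 2

2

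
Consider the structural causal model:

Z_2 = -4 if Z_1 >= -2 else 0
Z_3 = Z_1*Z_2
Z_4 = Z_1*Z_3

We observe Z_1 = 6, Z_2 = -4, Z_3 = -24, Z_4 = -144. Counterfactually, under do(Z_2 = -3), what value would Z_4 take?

-108

Under do(Z_2=-3), the mechanism Z_2 = -4 if Z_1 >= -2 else 0 is discarded; Z_2 is fixed at -3.
Z_3 = Z_1*Z_2  [with Z_1=6, Z_2=-3]  = -18
Z_4 = Z_1*Z_3  [with Z_1=6, Z_3=-18]  = -108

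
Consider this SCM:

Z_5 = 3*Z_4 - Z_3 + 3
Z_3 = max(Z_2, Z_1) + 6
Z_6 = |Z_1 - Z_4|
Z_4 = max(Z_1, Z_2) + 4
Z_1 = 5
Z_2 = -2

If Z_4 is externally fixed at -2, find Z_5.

-14

Intervening sets Z_4 = -2 and removes its equation (Z_4 = max(Z_1, Z_2) + 4).
Z_3 = max(Z_2, Z_1) + 6  [with Z_2=-2, Z_1=5]  = 11
Z_5 = 3*Z_4 - Z_3 + 3  [with Z_4=-2, Z_3=11]  = -14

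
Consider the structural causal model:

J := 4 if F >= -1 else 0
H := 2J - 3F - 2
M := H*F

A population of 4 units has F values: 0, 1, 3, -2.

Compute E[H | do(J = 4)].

The intervention sets J=4 in all 4 units regardless of F. Recomputing H per unit gives 6, 3, -3, 12; average 4.5.

4.5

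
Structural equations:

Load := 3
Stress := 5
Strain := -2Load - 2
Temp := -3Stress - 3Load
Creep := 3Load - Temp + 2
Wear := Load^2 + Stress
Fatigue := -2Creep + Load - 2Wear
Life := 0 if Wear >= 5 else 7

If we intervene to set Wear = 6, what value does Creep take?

35

do(Wear=6) replaces the equation Wear := Load^2 + Stress with the constant Wear = 6.
Since Creep is not a descendant of the intervened variable, it is unaffected.
Temp = -3Stress - 3Load  [with Stress=5, Load=3]  = -24
Creep = 3Load - Temp + 2  [with Load=3, Temp=-24]  = 35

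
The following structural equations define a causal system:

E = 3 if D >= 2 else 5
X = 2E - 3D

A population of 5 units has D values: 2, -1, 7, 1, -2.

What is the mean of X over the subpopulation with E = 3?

Observing E=3 restricts to units where E's equation naturally yields 3: D ∈ {2, 7}. In that subpopulation X = 0, -15, mean -7.5.

-7.5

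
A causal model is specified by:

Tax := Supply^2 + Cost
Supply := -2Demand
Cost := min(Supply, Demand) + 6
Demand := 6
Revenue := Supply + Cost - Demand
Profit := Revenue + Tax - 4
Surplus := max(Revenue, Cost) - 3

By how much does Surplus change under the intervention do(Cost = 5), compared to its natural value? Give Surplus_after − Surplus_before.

The intervention breaks the incoming arrows to Cost: Cost := min(Supply, Demand) + 6 no longer applies, and Cost = 5.
Supply = -2Demand  [with Demand=6]  = -12
Revenue = Supply + Cost - Demand  [with Supply=-12, Cost=5, Demand=6]  = -13
Surplus = max(Revenue, Cost) - 3  [with Revenue=-13, Cost=5]  = 2
Without intervention: Supply = -2Demand  [with Demand=6]  = -12; Cost = min(Supply, Demand) + 6  [with Supply=-12, Demand=6]  = -6; Revenue = Supply + Cost - Demand  [with Supply=-12, Cost=-6, Demand=6]  = -24; Surplus = max(Revenue, Cost) - 3  [with Revenue=-24, Cost=-6]  = -9.
Change = 2 − (-9) = 11.

11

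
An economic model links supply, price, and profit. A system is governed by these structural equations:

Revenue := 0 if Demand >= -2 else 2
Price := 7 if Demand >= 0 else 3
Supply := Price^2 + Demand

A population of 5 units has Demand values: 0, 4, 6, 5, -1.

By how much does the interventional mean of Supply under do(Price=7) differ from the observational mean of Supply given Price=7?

Under do(Price=7), Price's equation is replaced by Price=7 for every unit. Per-unit Supply: 49, 53, 55, 54, 48. Mean = 51.8.
Observing Price=7 restricts to units where Price's equation naturally yields 7: Demand ∈ {0, 4, 6, 5}. In that subpopulation Supply = 49, 53, 55, 54, mean 52.75.
Difference = 51.8 − 52.75 = -0.95.

-0.95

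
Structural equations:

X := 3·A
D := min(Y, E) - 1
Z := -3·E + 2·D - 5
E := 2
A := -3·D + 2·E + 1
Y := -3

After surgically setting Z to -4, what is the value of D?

do(Z=-4) replaces the equation Z := -3·E + 2·D - 5 with the constant Z = -4.
D is not downstream of the intervention, so its value is determined by the original equations.
D = min(Y, E) - 1  [with Y=-3, E=2]  = -4

-4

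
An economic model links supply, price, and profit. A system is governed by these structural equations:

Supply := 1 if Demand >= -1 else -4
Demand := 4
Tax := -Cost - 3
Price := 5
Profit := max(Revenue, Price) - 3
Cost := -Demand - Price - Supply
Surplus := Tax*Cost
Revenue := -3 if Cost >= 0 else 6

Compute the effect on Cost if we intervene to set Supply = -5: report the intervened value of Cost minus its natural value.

The intervention breaks the incoming arrows to Supply: Supply := 1 if Demand >= -1 else -4 no longer applies, and Supply = -5.
Cost = -Demand - Price - Supply  [with Demand=4, Price=5, Supply=-5]  = -4
Without intervention: Supply = 1 if Demand >= -1 else -4  [with Demand=4]  = 1; Cost = -Demand - Price - Supply  [with Demand=4, Price=5, Supply=1]  = -10.
Change = -4 − (-10) = 6.

6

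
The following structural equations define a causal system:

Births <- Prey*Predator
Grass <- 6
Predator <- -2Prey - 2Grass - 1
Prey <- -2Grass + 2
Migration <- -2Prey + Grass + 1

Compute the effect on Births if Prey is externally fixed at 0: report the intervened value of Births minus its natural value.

Under do(Prey=0), the mechanism Prey <- -2Grass + 2 is discarded; Prey is fixed at 0.
Predator = -2Prey - 2Grass - 1  [with Prey=0, Grass=6]  = -13
Births = Prey*Predator  [with Prey=0, Predator=-13]  = 0
Without intervention: Prey = -2Grass + 2  [with Grass=6]  = -10; Predator = -2Prey - 2Grass - 1  [with Prey=-10, Grass=6]  = 7; Births = Prey*Predator  [with Prey=-10, Predator=7]  = -70.
Change = 0 − (-70) = 70.

70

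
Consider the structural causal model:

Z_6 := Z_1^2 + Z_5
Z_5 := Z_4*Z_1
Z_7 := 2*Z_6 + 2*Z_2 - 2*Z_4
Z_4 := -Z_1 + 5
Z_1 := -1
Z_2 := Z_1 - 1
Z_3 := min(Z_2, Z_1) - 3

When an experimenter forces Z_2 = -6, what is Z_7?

Under do(Z_2=-6), the mechanism Z_2 := Z_1 - 1 is discarded; Z_2 is fixed at -6.
Z_4 = -Z_1 + 5  [with Z_1=-1]  = 6
Z_5 = Z_4*Z_1  [with Z_4=6, Z_1=-1]  = -6
Z_6 = Z_1^2 + Z_5  [with Z_1=-1, Z_5=-6]  = -5
Z_7 = 2*Z_6 + 2*Z_2 - 2*Z_4  [with Z_6=-5, Z_2=-6, Z_4=6]  = -34

-34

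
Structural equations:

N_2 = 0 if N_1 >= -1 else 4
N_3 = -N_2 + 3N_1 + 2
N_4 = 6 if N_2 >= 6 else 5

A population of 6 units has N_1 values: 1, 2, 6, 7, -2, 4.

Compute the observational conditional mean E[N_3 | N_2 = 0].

14

Observing N_2=0 restricts to units where N_2's equation naturally yields 0: N_1 ∈ {1, 2, 6, 7, 4}. In that subpopulation N_3 = 5, 8, 20, 23, 14, mean 14.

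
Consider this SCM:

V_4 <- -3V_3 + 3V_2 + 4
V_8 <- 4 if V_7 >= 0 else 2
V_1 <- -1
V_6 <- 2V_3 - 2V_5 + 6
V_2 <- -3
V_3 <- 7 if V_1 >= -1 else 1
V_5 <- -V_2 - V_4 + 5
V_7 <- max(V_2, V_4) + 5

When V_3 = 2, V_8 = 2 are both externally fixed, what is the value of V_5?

The joint intervention fixes V_3 = 2, V_8 = 2, removing each variable's own equation.
V_4 = -3V_3 + 3V_2 + 4  [with V_3=2, V_2=-3]  = -11
V_5 = -V_2 - V_4 + 5  [with V_2=-3, V_4=-11]  = 19

19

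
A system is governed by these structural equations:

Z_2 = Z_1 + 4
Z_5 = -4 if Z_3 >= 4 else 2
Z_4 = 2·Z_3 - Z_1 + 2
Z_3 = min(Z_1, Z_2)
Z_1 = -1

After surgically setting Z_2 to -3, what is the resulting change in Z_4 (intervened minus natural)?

Under do(Z_2=-3), the mechanism Z_2 = Z_1 + 4 is discarded; Z_2 is fixed at -3.
Z_3 = min(Z_1, Z_2)  [with Z_1=-1, Z_2=-3]  = -3
Z_4 = 2·Z_3 - Z_1 + 2  [with Z_3=-3, Z_1=-1]  = -3
Without intervention: Z_2 = Z_1 + 4  [with Z_1=-1]  = 3; Z_3 = min(Z_1, Z_2)  [with Z_1=-1, Z_2=3]  = -1; Z_4 = 2·Z_3 - Z_1 + 2  [with Z_3=-1, Z_1=-1]  = 1.
Change = -3 − 1 = -4.

-4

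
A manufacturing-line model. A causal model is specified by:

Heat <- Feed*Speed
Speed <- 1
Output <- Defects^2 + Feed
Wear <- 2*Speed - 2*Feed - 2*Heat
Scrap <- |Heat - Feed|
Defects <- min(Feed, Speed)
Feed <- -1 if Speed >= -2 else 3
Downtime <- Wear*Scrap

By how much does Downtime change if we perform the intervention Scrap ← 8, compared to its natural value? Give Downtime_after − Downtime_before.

Intervening sets Scrap = 8 and removes its equation (Scrap <- |Heat - Feed|).
Feed = -1 if Speed >= -2 else 3  [with Speed=1]  = -1
Heat = Feed*Speed  [with Feed=-1, Speed=1]  = -1
Wear = 2*Speed - 2*Feed - 2*Heat  [with Speed=1, Feed=-1, Heat=-1]  = 6
Downtime = Wear*Scrap  [with Wear=6, Scrap=8]  = 48
Without intervention: Feed = -1 if Speed >= -2 else 3  [with Speed=1]  = -1; Heat = Feed*Speed  [with Feed=-1, Speed=1]  = -1; Wear = 2*Speed - 2*Feed - 2*Heat  [with Speed=1, Feed=-1, Heat=-1]  = 6; Scrap = |Heat - Feed|  [with Heat=-1, Feed=-1]  = 0; Downtime = Wear*Scrap  [with Wear=6, Scrap=0]  = 0.
Change = 48 − 0 = 48.

48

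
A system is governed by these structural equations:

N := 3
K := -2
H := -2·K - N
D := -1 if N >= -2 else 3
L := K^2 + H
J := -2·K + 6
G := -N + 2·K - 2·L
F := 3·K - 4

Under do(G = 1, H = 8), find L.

Under do(G = 1, H = 8), each intervened variable's structural equation is replaced by its fixed value.
L = K^2 + H  [with K=-2, H=8]  = 12

12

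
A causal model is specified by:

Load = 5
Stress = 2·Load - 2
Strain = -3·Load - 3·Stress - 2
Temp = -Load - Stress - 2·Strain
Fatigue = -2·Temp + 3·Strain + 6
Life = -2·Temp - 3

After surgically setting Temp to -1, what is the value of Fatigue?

Intervening sets Temp = -1 and removes its equation (Temp = -Load - Stress - 2·Strain).
Stress = 2·Load - 2  [with Load=5]  = 8
Strain = -3·Load - 3·Stress - 2  [with Load=5, Stress=8]  = -41
Fatigue = -2·Temp + 3·Strain + 6  [with Temp=-1, Strain=-41]  = -115

-115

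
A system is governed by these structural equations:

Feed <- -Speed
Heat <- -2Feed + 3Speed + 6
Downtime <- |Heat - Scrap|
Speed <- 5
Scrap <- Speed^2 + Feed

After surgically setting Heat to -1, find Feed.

Under do(Heat=-1), the mechanism Heat <- -2Feed + 3Speed + 6 is discarded; Heat is fixed at -1.
Since Feed is not a descendant of the intervened variable, it is unaffected.
Feed = -Speed  [with Speed=5]  = -5

-5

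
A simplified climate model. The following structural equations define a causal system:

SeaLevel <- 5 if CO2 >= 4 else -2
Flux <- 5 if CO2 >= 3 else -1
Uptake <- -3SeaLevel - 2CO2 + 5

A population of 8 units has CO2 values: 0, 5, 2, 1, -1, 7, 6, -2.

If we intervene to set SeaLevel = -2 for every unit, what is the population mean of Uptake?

do(SeaLevel=-2) breaks SeaLevel's dependence on CO2. With SeaLevel=-2 fixed, Uptake across the units is 11, 1, 7, 9, 13, -3, -1, 15, mean 6.5.

6.5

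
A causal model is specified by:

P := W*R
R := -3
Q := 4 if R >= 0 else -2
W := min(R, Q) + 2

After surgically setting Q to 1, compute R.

Under do(Q=1), the mechanism Q := 4 if R >= 0 else -2 is discarded; Q is fixed at 1.
R is not downstream of the intervention, so its value is determined by the original equations.

-3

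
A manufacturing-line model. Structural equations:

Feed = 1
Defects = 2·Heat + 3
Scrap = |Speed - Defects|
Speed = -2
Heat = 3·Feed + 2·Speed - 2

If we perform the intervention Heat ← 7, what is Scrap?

do(Heat=7) replaces the equation Heat = 3·Feed + 2·Speed - 2 with the constant Heat = 7.
Defects = 2·Heat + 3  [with Heat=7]  = 17
Scrap = |Speed - Defects|  [with Speed=-2, Defects=17]  = 19

19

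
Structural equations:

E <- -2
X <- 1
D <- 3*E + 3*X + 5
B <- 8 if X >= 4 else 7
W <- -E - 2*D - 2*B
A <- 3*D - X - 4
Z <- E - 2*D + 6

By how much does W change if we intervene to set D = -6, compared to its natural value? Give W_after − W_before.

16

do(D=-6) replaces the equation D <- 3*E + 3*X + 5 with the constant D = -6.
B = 8 if X >= 4 else 7  [with X=1]  = 7
W = -E - 2*D - 2*B  [with E=-2, D=-6, B=7]  = 0
Without intervention: D = 3*E + 3*X + 5  [with E=-2, X=1]  = 2; B = 8 if X >= 4 else 7  [with X=1]  = 7; W = -E - 2*D - 2*B  [with E=-2, D=2, B=7]  = -16.
Change = 0 − (-16) = 16.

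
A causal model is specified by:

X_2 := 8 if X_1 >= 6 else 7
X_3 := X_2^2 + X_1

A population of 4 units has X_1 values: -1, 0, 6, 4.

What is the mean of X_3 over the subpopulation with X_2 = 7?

Observing X_2=7 restricts to units where X_2's equation naturally yields 7: X_1 ∈ {-1, 0, 4}. In that subpopulation X_3 = 48, 49, 53, mean 50.

50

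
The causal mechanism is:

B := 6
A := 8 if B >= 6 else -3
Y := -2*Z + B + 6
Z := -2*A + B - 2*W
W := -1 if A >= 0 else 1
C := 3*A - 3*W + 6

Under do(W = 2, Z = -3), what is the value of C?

24

Setting W = 2, Z = -3 by intervention discards those variables' equations.
A = 8 if B >= 6 else -3  [with B=6]  = 8
C = 3*A - 3*W + 6  [with A=8, W=2]  = 24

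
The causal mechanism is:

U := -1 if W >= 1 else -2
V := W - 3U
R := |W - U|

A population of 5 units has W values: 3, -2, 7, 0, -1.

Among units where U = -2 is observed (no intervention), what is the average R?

E[R|U=-2] averages over only the 3 units with U=-2 (W = -2, 0, -1): R = 0, 2, 1, mean 1.

1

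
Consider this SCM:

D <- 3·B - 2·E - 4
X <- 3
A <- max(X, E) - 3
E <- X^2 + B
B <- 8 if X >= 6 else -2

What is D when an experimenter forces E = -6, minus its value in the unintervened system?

26

do(E=-6) replaces the equation E <- X^2 + B with the constant E = -6.
B = 8 if X >= 6 else -2  [with X=3]  = -2
D = 3·B - 2·E - 4  [with B=-2, E=-6]  = 2
Without intervention: B = 8 if X >= 6 else -2  [with X=3]  = -2; E = X^2 + B  [with X=3, B=-2]  = 7; D = 3·B - 2·E - 4  [with B=-2, E=7]  = -24.
Change = 2 − (-24) = 26.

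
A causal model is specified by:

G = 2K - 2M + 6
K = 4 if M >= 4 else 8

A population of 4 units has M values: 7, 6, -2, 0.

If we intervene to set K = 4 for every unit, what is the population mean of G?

8.5

Under do(K=4), K's equation is replaced by K=4 for every unit. Per-unit G: 0, 2, 18, 14. Mean = 8.5.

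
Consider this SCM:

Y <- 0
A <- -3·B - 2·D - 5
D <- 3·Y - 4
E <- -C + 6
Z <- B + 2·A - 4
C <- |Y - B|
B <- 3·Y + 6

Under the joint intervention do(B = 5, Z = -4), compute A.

-12

The joint intervention fixes B = 5, Z = -4, removing each variable's own equation.
D = 3·Y - 4  [with Y=0]  = -4
A = -3·B - 2·D - 5  [with B=5, D=-4]  = -12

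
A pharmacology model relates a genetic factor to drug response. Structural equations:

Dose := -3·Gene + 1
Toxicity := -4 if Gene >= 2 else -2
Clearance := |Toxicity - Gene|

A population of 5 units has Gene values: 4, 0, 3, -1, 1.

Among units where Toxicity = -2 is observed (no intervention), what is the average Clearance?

Conditioning on Toxicity=-2 selects the 3 unit(s) with Gene ∈ {0, -1, 1}. Their Clearance values: 2, 1, 3. Mean = 2.

2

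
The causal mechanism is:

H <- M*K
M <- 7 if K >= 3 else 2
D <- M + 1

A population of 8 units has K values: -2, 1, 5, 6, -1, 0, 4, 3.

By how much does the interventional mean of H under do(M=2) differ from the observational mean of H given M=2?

The intervention sets M=2 in all 8 units regardless of K. Recomputing H per unit gives -4, 2, 10, 12, -2, 0, 8, 6; average 4.
Observing M=2 restricts to units where M's equation naturally yields 2: K ∈ {-2, 1, -1, 0}. In that subpopulation H = -4, 2, -2, 0, mean -1.
Difference = 4 − (-1) = 5.

5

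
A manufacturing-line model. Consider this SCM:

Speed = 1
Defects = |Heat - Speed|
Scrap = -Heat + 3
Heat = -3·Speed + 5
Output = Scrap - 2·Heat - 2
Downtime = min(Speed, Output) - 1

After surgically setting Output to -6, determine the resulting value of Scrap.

The intervention breaks the incoming arrows to Output: Output = Scrap - 2·Heat - 2 no longer applies, and Output = -6.
Since Scrap is not a descendant of the intervened variable, it is unaffected.
Heat = -3·Speed + 5  [with Speed=1]  = 2
Scrap = -Heat + 3  [with Heat=2]  = 1

1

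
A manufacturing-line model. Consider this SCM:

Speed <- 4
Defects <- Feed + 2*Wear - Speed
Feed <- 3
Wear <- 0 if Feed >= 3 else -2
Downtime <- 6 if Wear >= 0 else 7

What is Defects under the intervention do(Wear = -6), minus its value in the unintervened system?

The intervention breaks the incoming arrows to Wear: Wear <- 0 if Feed >= 3 else -2 no longer applies, and Wear = -6.
Defects = Feed + 2*Wear - Speed  [with Feed=3, Wear=-6, Speed=4]  = -13
Without intervention: Wear = 0 if Feed >= 3 else -2  [with Feed=3]  = 0; Defects = Feed + 2*Wear - Speed  [with Feed=3, Wear=0, Speed=4]  = -1.
Change = -13 − (-1) = -12.

-12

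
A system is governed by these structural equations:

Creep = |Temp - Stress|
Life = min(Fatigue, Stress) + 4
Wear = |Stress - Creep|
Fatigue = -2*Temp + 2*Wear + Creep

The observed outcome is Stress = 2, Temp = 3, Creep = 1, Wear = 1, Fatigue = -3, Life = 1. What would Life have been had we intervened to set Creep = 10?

The intervention breaks the incoming arrows to Creep: Creep = |Temp - Stress| no longer applies, and Creep = 10.
Wear = |Stress - Creep|  [with Stress=2, Creep=10]  = 8
Fatigue = -2*Temp + 2*Wear + Creep  [with Temp=3, Wear=8, Creep=10]  = 20
Life = min(Fatigue, Stress) + 4  [with Fatigue=20, Stress=2]  = 6

6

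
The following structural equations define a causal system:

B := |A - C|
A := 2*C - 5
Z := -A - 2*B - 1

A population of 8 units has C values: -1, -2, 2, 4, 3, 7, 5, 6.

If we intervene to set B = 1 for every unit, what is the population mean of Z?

Every unit gets B=1 under the intervention. Z values become 4, 6, -2, -6, -4, -12, -8, -10; E[Z|do(B=1)] = -4.

-4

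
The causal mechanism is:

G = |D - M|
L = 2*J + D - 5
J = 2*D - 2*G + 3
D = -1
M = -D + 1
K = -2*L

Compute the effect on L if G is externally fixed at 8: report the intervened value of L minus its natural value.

-20

do(G=8) replaces the equation G = |D - M| with the constant G = 8.
J = 2*D - 2*G + 3  [with D=-1, G=8]  = -15
L = 2*J + D - 5  [with J=-15, D=-1]  = -36
Without intervention: M = -D + 1  [with D=-1]  = 2; G = |D - M|  [with D=-1, M=2]  = 3; J = 2*D - 2*G + 3  [with D=-1, G=3]  = -5; L = 2*J + D - 5  [with J=-5, D=-1]  = -16.
Change = -36 − (-16) = -20.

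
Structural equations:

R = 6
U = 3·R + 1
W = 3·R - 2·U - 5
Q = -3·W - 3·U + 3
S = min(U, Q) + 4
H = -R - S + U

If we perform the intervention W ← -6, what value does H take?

45

The intervention breaks the incoming arrows to W: W = 3·R - 2·U - 5 no longer applies, and W = -6.
U = 3·R + 1  [with R=6]  = 19
Q = -3·W - 3·U + 3  [with W=-6, U=19]  = -36
S = min(U, Q) + 4  [with U=19, Q=-36]  = -32
H = -R - S + U  [with R=6, S=-32, U=19]  = 45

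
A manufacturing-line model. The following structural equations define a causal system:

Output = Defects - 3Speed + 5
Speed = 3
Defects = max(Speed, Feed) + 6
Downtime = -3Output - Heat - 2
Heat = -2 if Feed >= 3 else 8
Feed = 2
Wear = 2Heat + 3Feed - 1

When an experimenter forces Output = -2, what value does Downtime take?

-4

Intervening sets Output = -2 and removes its equation (Output = Defects - 3Speed + 5).
Heat = -2 if Feed >= 3 else 8  [with Feed=2]  = 8
Downtime = -3Output - Heat - 2  [with Output=-2, Heat=8]  = -4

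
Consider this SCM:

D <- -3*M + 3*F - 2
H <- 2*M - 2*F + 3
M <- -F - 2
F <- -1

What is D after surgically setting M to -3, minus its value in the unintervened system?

Under do(M=-3), the mechanism M <- -F - 2 is discarded; M is fixed at -3.
D = -3*M + 3*F - 2  [with M=-3, F=-1]  = 4
Without intervention: M = -F - 2  [with F=-1]  = -1; D = -3*M + 3*F - 2  [with M=-1, F=-1]  = -2.
Change = 4 − (-2) = 6.

6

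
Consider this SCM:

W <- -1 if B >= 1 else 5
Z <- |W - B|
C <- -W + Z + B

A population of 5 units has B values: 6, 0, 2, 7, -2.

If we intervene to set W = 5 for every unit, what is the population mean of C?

The intervention sets W=5 in all 5 units regardless of B. Recomputing C per unit gives 2, 0, 0, 4, 0; average 1.2.

1.2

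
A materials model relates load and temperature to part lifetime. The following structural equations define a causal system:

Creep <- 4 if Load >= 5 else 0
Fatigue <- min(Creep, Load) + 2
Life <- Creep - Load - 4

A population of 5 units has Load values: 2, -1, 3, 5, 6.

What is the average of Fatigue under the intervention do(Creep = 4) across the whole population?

4.4

Under do(Creep=4), Creep's equation is replaced by Creep=4 for every unit. Per-unit Fatigue: 4, 1, 5, 6, 6. Mean = 4.4.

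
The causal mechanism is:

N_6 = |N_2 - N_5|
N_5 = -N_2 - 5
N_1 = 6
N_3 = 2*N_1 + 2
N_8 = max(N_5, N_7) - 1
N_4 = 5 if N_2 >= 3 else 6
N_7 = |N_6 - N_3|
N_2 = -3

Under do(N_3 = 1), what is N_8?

The intervention breaks the incoming arrows to N_3: N_3 = 2*N_1 + 2 no longer applies, and N_3 = 1.
N_5 = -N_2 - 5  [with N_2=-3]  = -2
N_6 = |N_2 - N_5|  [with N_2=-3, N_5=-2]  = 1
N_7 = |N_6 - N_3|  [with N_6=1, N_3=1]  = 0
N_8 = max(N_5, N_7) - 1  [with N_5=-2, N_7=0]  = -1

-1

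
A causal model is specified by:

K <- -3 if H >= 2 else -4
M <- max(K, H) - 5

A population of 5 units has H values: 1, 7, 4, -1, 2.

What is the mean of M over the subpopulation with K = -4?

-5

Conditioning on K=-4 selects the 2 unit(s) with H ∈ {1, -1}. Their M values: -4, -6. Mean = -5.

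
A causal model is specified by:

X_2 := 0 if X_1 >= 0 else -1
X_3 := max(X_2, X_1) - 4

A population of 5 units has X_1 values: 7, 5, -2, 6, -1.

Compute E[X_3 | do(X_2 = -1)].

do(X_2=-1) breaks X_2's dependence on X_1. With X_2=-1 fixed, X_3 across the units is 3, 1, -5, 2, -5, mean -0.8.

-0.8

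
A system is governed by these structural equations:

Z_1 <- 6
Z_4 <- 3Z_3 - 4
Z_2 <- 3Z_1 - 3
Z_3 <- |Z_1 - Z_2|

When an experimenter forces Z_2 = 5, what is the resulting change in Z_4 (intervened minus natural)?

Under do(Z_2=5), the mechanism Z_2 <- 3Z_1 - 3 is discarded; Z_2 is fixed at 5.
Z_3 = |Z_1 - Z_2|  [with Z_1=6, Z_2=5]  = 1
Z_4 = 3Z_3 - 4  [with Z_3=1]  = -1
Without intervention: Z_2 = 3Z_1 - 3  [with Z_1=6]  = 15; Z_3 = |Z_1 - Z_2|  [with Z_1=6, Z_2=15]  = 9; Z_4 = 3Z_3 - 4  [with Z_3=9]  = 23.
Change = -1 − 23 = -24.

-24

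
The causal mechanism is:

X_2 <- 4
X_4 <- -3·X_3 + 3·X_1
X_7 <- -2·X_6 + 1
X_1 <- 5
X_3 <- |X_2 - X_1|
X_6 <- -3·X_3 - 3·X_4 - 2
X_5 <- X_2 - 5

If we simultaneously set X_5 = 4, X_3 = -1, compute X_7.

107

The joint intervention fixes X_5 = 4, X_3 = -1, removing each variable's own equation.
X_4 = -3·X_3 + 3·X_1  [with X_3=-1, X_1=5]  = 18
X_6 = -3·X_3 - 3·X_4 - 2  [with X_3=-1, X_4=18]  = -53
X_7 = -2·X_6 + 1  [with X_6=-53]  = 107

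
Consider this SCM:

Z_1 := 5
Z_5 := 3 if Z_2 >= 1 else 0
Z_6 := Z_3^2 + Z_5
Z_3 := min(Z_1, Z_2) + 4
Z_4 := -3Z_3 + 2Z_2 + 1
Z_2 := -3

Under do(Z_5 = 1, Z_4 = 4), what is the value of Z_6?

Setting Z_5 = 1, Z_4 = 4 by intervention discards those variables' equations.
Z_3 = min(Z_1, Z_2) + 4  [with Z_1=5, Z_2=-3]  = 1
Z_6 = Z_3^2 + Z_5  [with Z_3=1, Z_5=1]  = 2

2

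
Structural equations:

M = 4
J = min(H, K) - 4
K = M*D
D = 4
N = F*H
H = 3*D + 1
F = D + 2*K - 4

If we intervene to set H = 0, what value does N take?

0

The intervention breaks the incoming arrows to H: H = 3*D + 1 no longer applies, and H = 0.
K = M*D  [with M=4, D=4]  = 16
F = D + 2*K - 4  [with D=4, K=16]  = 32
N = F*H  [with F=32, H=0]  = 0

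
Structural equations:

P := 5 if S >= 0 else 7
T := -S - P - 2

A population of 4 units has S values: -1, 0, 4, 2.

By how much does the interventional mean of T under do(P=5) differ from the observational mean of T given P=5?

0.75

The intervention sets P=5 in all 4 units regardless of S. Recomputing T per unit gives -6, -7, -11, -9; average -8.25.
Observing P=5 restricts to units where P's equation naturally yields 5: S ∈ {0, 4, 2}. In that subpopulation T = -7, -11, -9, mean -9.
Difference = -8.25 − (-9) = 0.75.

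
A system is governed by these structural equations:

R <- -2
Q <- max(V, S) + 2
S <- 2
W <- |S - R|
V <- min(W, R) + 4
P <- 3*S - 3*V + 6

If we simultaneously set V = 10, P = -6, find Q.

Setting V = 10, P = -6 by intervention discards those variables' equations.
Q = max(V, S) + 2  [with V=10, S=2]  = 12

12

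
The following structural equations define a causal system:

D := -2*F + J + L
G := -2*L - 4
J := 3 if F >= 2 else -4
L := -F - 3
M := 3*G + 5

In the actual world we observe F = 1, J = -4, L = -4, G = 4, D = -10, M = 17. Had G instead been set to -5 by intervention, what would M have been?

-10

Under do(G=-5), the mechanism G := -2*L - 4 is discarded; G is fixed at -5.
M = 3*G + 5  [with G=-5]  = -10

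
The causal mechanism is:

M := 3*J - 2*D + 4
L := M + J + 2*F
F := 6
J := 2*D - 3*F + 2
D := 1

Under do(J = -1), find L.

10

do(J=-1) replaces the equation J := 2*D - 3*F + 2 with the constant J = -1.
M = 3*J - 2*D + 4  [with J=-1, D=1]  = -1
L = M + J + 2*F  [with M=-1, J=-1, F=6]  = 10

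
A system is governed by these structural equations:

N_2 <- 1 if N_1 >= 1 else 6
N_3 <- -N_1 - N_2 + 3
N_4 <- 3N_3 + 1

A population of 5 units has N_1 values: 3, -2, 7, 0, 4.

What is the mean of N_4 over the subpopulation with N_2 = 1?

-7

E[N_4|N_2=1] averages over only the 3 units with N_2=1 (N_1 = 3, 7, 4): N_4 = -2, -14, -5, mean -7.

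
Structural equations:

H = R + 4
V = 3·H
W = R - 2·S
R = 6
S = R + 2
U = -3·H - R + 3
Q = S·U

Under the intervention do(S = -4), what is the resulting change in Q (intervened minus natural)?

396

Under do(S=-4), the mechanism S = R + 2 is discarded; S is fixed at -4.
H = R + 4  [with R=6]  = 10
U = -3·H - R + 3  [with H=10, R=6]  = -33
Q = S·U  [with S=-4, U=-33]  = 132
Without intervention: H = R + 4  [with R=6]  = 10; U = -3·H - R + 3  [with H=10, R=6]  = -33; S = R + 2  [with R=6]  = 8; Q = S·U  [with S=8, U=-33]  = -264.
Change = 132 − (-264) = 396.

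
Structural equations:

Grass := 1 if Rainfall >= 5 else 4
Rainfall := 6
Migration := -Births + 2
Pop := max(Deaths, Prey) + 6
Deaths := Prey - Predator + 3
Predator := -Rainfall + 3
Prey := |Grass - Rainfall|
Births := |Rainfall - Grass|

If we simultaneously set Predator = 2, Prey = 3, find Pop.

10

The joint intervention fixes Predator = 2, Prey = 3, removing each variable's own equation.
Deaths = Prey - Predator + 3  [with Prey=3, Predator=2]  = 4
Pop = max(Deaths, Prey) + 6  [with Deaths=4, Prey=3]  = 10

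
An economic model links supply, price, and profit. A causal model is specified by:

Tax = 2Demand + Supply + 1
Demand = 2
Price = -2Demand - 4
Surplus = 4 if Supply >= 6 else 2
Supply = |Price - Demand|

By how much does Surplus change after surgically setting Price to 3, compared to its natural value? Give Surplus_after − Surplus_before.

-2

do(Price=3) replaces the equation Price = -2Demand - 4 with the constant Price = 3.
Supply = |Price - Demand|  [with Price=3, Demand=2]  = 1
Surplus = 4 if Supply >= 6 else 2  [with Supply=1]  = 2
Without intervention: Price = -2Demand - 4  [with Demand=2]  = -8; Supply = |Price - Demand|  [with Price=-8, Demand=2]  = 10; Surplus = 4 if Supply >= 6 else 2  [with Supply=10]  = 4.
Change = 2 − 4 = -2.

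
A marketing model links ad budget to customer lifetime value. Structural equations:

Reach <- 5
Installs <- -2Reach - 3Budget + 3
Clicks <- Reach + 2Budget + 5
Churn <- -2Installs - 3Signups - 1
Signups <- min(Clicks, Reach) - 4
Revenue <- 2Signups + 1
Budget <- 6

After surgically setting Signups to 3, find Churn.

The intervention breaks the incoming arrows to Signups: Signups <- min(Clicks, Reach) - 4 no longer applies, and Signups = 3.
Installs = -2Reach - 3Budget + 3  [with Reach=5, Budget=6]  = -25
Churn = -2Installs - 3Signups - 1  [with Installs=-25, Signups=3]  = 40

40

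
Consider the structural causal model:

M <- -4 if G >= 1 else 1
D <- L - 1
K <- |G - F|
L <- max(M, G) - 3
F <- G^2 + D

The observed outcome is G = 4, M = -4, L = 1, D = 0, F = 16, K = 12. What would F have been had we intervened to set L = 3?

do(L=3) replaces the equation L <- max(M, G) - 3 with the constant L = 3.
D = L - 1  [with L=3]  = 2
F = G^2 + D  [with G=4, D=2]  = 18

18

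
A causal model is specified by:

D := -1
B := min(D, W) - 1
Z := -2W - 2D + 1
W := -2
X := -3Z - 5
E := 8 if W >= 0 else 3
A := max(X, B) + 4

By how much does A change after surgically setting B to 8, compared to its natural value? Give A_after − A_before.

The intervention breaks the incoming arrows to B: B := min(D, W) - 1 no longer applies, and B = 8.
Z = -2W - 2D + 1  [with W=-2, D=-1]  = 7
X = -3Z - 5  [with Z=7]  = -26
A = max(X, B) + 4  [with X=-26, B=8]  = 12
Without intervention: B = min(D, W) - 1  [with D=-1, W=-2]  = -3; Z = -2W - 2D + 1  [with W=-2, D=-1]  = 7; X = -3Z - 5  [with Z=7]  = -26; A = max(X, B) + 4  [with X=-26, B=-3]  = 1.
Change = 12 − 1 = 11.

11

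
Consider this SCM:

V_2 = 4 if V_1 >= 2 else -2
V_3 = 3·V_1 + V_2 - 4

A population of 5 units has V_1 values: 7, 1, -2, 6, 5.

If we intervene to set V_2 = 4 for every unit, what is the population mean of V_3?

Under do(V_2=4), V_2's equation is replaced by V_2=4 for every unit. Per-unit V_3: 21, 3, -6, 18, 15. Mean = 10.2.

10.2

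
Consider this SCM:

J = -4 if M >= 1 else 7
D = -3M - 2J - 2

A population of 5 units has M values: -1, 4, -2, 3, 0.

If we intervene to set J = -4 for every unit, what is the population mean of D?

3.6

The intervention sets J=-4 in all 5 units regardless of M. Recomputing D per unit gives 9, -6, 12, -3, 6; average 3.6.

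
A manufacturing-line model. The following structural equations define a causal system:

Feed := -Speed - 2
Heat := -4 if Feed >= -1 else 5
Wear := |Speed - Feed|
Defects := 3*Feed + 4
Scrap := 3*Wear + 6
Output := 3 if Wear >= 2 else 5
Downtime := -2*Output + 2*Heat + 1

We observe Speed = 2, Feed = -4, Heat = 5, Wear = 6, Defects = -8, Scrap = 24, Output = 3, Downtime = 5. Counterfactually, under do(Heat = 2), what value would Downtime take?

-1

The intervention breaks the incoming arrows to Heat: Heat := -4 if Feed >= -1 else 5 no longer applies, and Heat = 2.
Feed = -Speed - 2  [with Speed=2]  = -4
Wear = |Speed - Feed|  [with Speed=2, Feed=-4]  = 6
Output = 3 if Wear >= 2 else 5  [with Wear=6]  = 3
Downtime = -2*Output + 2*Heat + 1  [with Output=3, Heat=2]  = -1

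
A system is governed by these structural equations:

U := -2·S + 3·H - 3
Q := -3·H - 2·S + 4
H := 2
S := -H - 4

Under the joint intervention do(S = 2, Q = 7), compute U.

The joint intervention fixes S = 2, Q = 7, removing each variable's own equation.
U = -2·S + 3·H - 3  [with S=2, H=2]  = -1

-1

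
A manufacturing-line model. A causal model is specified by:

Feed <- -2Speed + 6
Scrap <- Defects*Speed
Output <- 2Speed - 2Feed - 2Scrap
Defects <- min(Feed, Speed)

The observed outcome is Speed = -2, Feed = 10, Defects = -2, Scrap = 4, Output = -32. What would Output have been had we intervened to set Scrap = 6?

Intervening sets Scrap = 6 and removes its equation (Scrap <- Defects*Speed).
Feed = -2Speed + 6  [with Speed=-2]  = 10
Output = 2Speed - 2Feed - 2Scrap  [with Speed=-2, Feed=10, Scrap=6]  = -36

-36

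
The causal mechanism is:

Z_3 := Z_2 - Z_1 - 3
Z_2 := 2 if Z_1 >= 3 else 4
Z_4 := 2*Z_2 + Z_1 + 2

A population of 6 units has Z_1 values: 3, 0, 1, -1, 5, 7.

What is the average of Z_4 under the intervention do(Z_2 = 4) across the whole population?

12.5

Every unit gets Z_2=4 under the intervention. Z_4 values become 13, 10, 11, 9, 15, 17; E[Z_4|do(Z_2=4)] = 12.5.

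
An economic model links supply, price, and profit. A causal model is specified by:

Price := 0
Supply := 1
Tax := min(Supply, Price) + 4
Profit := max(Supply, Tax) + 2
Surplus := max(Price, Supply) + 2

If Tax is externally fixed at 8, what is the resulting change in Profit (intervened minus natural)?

The intervention breaks the incoming arrows to Tax: Tax := min(Supply, Price) + 4 no longer applies, and Tax = 8.
Profit = max(Supply, Tax) + 2  [with Supply=1, Tax=8]  = 10
Without intervention: Tax = min(Supply, Price) + 4  [with Supply=1, Price=0]  = 4; Profit = max(Supply, Tax) + 2  [with Supply=1, Tax=4]  = 6.
Change = 10 − 6 = 4.

4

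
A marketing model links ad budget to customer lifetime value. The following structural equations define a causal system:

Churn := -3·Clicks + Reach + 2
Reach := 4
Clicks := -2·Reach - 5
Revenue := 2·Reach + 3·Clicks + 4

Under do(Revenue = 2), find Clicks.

The intervention breaks the incoming arrows to Revenue: Revenue := 2·Reach + 3·Clicks + 4 no longer applies, and Revenue = 2.
Since Clicks is not a descendant of the intervened variable, it is unaffected.
Clicks = -2·Reach - 5  [with Reach=4]  = -13

-13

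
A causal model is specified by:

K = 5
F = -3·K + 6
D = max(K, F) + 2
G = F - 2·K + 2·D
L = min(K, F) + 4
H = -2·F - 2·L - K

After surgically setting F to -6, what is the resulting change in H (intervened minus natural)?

-12

Under do(F=-6), the mechanism F = -3·K + 6 is discarded; F is fixed at -6.
L = min(K, F) + 4  [with K=5, F=-6]  = -2
H = -2·F - 2·L - K  [with F=-6, L=-2, K=5]  = 11
Without intervention: F = -3·K + 6  [with K=5]  = -9; L = min(K, F) + 4  [with K=5, F=-9]  = -5; H = -2·F - 2·L - K  [with F=-9, L=-5, K=5]  = 23.
Change = 11 − 23 = -12.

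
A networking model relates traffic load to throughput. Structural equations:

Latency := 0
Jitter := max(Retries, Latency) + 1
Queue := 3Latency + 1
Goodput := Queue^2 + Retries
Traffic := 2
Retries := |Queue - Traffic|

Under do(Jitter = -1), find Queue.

1

do(Jitter=-1) replaces the equation Jitter := max(Retries, Latency) + 1 with the constant Jitter = -1.
Queue is not downstream of the intervention, so its value is determined by the original equations.
Queue = 3Latency + 1  [with Latency=0]  = 1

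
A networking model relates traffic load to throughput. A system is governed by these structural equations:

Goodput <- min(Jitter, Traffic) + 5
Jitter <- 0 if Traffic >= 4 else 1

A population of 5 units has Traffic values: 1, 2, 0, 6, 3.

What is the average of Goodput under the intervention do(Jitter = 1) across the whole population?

5.8

Every unit gets Jitter=1 under the intervention. Goodput values become 6, 6, 5, 6, 6; E[Goodput|do(Jitter=1)] = 5.8.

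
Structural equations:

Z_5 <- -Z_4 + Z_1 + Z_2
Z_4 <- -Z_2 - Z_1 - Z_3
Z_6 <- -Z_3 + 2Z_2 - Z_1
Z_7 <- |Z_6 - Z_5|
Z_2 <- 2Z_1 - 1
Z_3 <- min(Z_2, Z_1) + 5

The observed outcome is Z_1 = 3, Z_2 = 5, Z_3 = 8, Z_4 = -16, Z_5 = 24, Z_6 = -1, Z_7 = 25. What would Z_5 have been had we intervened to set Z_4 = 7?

1

Intervening sets Z_4 = 7 and removes its equation (Z_4 <- -Z_2 - Z_1 - Z_3).
Z_2 = 2Z_1 - 1  [with Z_1=3]  = 5
Z_5 = -Z_4 + Z_1 + Z_2  [with Z_4=7, Z_1=3, Z_2=5]  = 1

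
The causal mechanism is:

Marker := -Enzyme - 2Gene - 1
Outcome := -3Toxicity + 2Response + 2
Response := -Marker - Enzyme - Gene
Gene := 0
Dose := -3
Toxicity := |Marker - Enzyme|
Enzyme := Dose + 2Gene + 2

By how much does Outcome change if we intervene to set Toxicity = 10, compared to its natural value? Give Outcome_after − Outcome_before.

-27

Intervening sets Toxicity = 10 and removes its equation (Toxicity := |Marker - Enzyme|).
Enzyme = Dose + 2Gene + 2  [with Dose=-3, Gene=0]  = -1
Marker = -Enzyme - 2Gene - 1  [with Enzyme=-1, Gene=0]  = 0
Response = -Marker - Enzyme - Gene  [with Marker=0, Enzyme=-1, Gene=0]  = 1
Outcome = -3Toxicity + 2Response + 2  [with Toxicity=10, Response=1]  = -26
Without intervention: Enzyme = Dose + 2Gene + 2  [with Dose=-3, Gene=0]  = -1; Marker = -Enzyme - 2Gene - 1  [with Enzyme=-1, Gene=0]  = 0; Response = -Marker - Enzyme - Gene  [with Marker=0, Enzyme=-1, Gene=0]  = 1; Toxicity = |Marker - Enzyme|  [with Marker=0, Enzyme=-1]  = 1; Outcome = -3Toxicity + 2Response + 2  [with Toxicity=1, Response=1]  = 1.
Change = -26 − 1 = -27.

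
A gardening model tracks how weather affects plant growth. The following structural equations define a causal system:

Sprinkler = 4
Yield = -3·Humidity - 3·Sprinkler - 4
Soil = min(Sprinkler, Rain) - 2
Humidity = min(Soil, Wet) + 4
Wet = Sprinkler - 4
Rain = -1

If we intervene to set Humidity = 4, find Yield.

The intervention breaks the incoming arrows to Humidity: Humidity = min(Soil, Wet) + 4 no longer applies, and Humidity = 4.
Yield = -3·Humidity - 3·Sprinkler - 4  [with Humidity=4, Sprinkler=4]  = -28

-28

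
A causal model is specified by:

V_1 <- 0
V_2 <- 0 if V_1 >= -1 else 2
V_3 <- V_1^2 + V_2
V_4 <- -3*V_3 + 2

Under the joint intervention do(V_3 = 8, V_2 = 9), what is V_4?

-22

The joint intervention fixes V_3 = 8, V_2 = 9, removing each variable's own equation.
V_4 = -3*V_3 + 2  [with V_3=8]  = -22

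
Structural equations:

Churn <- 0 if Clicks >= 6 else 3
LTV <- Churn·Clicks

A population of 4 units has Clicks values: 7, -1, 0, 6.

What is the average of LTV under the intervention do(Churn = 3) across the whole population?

9

do(Churn=3) breaks Churn's dependence on Clicks. With Churn=3 fixed, LTV across the units is 21, -3, 0, 18, mean 9.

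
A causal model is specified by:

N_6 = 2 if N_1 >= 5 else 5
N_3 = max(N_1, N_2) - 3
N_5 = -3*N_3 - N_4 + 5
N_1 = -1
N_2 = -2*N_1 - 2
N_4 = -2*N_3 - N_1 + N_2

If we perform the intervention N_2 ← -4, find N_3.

-4

The intervention breaks the incoming arrows to N_2: N_2 = -2*N_1 - 2 no longer applies, and N_2 = -4.
N_3 = max(N_1, N_2) - 3  [with N_1=-1, N_2=-4]  = -4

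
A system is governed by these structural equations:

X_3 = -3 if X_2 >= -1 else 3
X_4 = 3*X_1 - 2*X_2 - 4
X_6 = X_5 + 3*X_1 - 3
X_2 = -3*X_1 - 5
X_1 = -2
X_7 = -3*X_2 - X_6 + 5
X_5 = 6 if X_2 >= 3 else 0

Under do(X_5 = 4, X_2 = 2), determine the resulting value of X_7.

Setting X_5 = 4, X_2 = 2 by intervention discards those variables' equations.
X_6 = X_5 + 3*X_1 - 3  [with X_5=4, X_1=-2]  = -5
X_7 = -3*X_2 - X_6 + 5  [with X_2=2, X_6=-5]  = 4

4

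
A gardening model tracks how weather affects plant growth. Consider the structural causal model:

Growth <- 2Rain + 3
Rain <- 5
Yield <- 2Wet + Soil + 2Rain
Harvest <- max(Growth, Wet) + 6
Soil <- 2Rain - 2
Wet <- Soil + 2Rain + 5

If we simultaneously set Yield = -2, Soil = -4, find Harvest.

The joint intervention fixes Yield = -2, Soil = -4, removing each variable's own equation.
Wet = Soil + 2Rain + 5  [with Soil=-4, Rain=5]  = 11
Growth = 2Rain + 3  [with Rain=5]  = 13
Harvest = max(Growth, Wet) + 6  [with Growth=13, Wet=11]  = 19

19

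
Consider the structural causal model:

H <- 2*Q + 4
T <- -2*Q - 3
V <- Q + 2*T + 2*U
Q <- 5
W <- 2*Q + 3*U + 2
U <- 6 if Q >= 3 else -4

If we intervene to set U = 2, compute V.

-17

Under do(U=2), the mechanism U <- 6 if Q >= 3 else -4 is discarded; U is fixed at 2.
T = -2*Q - 3  [with Q=5]  = -13
V = Q + 2*T + 2*U  [with Q=5, T=-13, U=2]  = -17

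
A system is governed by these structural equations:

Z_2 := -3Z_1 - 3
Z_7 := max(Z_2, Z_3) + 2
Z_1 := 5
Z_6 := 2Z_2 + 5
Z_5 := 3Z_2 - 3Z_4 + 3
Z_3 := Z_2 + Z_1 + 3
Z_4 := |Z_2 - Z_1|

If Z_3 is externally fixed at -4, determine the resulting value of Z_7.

The intervention breaks the incoming arrows to Z_3: Z_3 := Z_2 + Z_1 + 3 no longer applies, and Z_3 = -4.
Z_2 = -3Z_1 - 3  [with Z_1=5]  = -18
Z_7 = max(Z_2, Z_3) + 2  [with Z_2=-18, Z_3=-4]  = -2

-2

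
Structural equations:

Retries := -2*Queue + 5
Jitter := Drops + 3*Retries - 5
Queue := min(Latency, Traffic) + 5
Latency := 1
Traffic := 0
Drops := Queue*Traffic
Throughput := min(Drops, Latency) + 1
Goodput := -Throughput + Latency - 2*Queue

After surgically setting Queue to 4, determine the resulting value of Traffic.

0

Under do(Queue=4), the mechanism Queue := min(Latency, Traffic) + 5 is discarded; Queue is fixed at 4.
Traffic is not downstream of the intervention, so its value is determined by the original equations.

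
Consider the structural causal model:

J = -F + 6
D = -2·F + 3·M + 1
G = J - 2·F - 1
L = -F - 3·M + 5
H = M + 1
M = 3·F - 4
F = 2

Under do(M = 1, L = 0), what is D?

The joint intervention fixes M = 1, L = 0, removing each variable's own equation.
D = -2·F + 3·M + 1  [with F=2, M=1]  = 0

0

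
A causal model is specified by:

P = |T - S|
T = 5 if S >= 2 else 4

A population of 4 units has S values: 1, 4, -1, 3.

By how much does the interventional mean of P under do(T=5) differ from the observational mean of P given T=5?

The intervention sets T=5 in all 4 units regardless of S. Recomputing P per unit gives 4, 1, 6, 2; average 3.25.
E[P|T=5] averages over only the 2 units with T=5 (S = 4, 3): P = 1, 2, mean 1.5.
Difference = 3.25 − 1.5 = 1.75.

1.75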